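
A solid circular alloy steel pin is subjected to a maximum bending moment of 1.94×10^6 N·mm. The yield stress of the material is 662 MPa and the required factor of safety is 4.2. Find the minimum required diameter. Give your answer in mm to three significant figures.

d = 50.0 mm

σ_allow = 662/4.2 = 157.6 MPa.
For a solid circular section σ = 32M/(πd³), so d³ = 32M/(π σ_allow) = 32×1940000/(π×157.6) = 125400 mm³.
d = 50.05 mm.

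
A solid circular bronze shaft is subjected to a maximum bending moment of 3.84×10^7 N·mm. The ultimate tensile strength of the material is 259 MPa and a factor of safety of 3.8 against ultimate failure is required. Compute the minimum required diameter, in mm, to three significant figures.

d = 179 mm

σ_allow = 259/3.8 = 68.16 MPa.
For a solid circular section σ = 32M/(πd³), so d³ = 32M/(π σ_allow) = 32×3.8400×10^7/(π×68.16) = 5.739×10^6 mm³.
d = 179.0 mm.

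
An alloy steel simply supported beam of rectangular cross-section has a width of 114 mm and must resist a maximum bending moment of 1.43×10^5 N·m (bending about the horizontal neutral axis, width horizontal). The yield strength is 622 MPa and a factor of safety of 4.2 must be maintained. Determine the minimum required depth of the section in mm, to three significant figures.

σ_allow = 622/4.2 = 148.1 MPa.
For a rectangular section σ = 6M/(bh²), so h² = 6M/(b σ_allow) = 6×1.4300×10^8/(114×148.1) = 50820 mm².
h = 225.4 mm.

h = 225 mm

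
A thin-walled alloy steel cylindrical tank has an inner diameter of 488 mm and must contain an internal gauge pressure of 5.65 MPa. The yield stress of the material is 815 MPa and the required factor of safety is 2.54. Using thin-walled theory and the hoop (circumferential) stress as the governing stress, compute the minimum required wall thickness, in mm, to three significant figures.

t = 4.30 mm

σ_allow = 815/2.54 = 320.9 MPa.
Hoop stress σ_h = pD/(2t), so t = pD/(2σ_allow) = 5.65×488/(2×320.9) = 4.296 mm.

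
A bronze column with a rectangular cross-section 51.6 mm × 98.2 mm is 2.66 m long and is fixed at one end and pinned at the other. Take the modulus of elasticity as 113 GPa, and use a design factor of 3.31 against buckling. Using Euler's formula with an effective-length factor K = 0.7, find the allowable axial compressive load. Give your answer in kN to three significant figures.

P_allow = 109 kN

Buckling occurs about the weak axis: I_min = h·b³/12 = 98.2×51.6³/12 = 1.124×10^6 mm⁴ (b = 51.6 mm is the smaller dimension).
Effective length L_e = KL = 0.7×2.66 m = 1862 mm.
Euler critical load P_cr = π²EI/L_e² = π²×113000×1.124×10^6/1862² = 361700 N.
P_allow = P_cr/n = 361700/3.31 = 109300 N.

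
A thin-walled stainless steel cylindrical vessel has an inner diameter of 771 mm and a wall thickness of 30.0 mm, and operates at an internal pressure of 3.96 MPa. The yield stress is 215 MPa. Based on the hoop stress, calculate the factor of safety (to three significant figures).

n = 4.23

σ_h = pD/(2t) = 3.96×771/(2×30.0) = 50.89 MPa.
n = 215/50.89 = 4.225.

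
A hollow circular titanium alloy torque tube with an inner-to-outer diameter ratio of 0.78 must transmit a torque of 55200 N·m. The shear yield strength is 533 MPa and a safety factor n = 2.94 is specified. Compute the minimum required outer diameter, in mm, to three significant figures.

d_o = 135 mm

τ_allow = 533/2.94 = 181.3 MPa.
For a hollow shaft τ = 16T/[πd_o³(1−k⁴)] with k = 0.78, so 1−k⁴ = 0.6298.
d_o³ = 16T/[π τ_allow (1−k⁴)] = 16×5.5200×10^7/(π×181.3×0.6298) = 2.462×10^6 mm³.
d_o = 135.0 mm.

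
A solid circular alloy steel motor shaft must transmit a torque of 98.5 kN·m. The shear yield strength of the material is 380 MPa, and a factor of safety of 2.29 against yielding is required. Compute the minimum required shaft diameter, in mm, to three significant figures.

Allowable shear stress τ_allow = 380/2.29 = 165.9 MPa.
For a solid shaft τ = 16T/(πd³), so d³ = 16T/(π τ_allow) = 16×9.8500×10^7/(π×165.9) = 3.023×10^6 mm³.
d = (3.023×10^6)^(1/3) = 144.6 mm.

d = 145 mm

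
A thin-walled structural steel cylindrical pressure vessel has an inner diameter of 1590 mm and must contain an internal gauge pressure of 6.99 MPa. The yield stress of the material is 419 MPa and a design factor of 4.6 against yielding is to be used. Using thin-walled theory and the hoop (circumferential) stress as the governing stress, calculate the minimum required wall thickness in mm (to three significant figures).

t = 61.0 mm

σ_allow = 419/4.6 = 91.09 MPa.
Hoop stress σ_h = pD/(2t), so t = pD/(2σ_allow) = 6.99×1590/(2×91.09) = 61.01 mm.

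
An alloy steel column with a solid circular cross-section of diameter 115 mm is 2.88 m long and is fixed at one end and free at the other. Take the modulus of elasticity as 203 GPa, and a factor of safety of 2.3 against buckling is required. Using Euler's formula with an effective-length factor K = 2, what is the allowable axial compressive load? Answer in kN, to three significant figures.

I = πd⁴/64 = π×115⁴/64 = 8.585×10^6 mm⁴.
Effective length L_e = KL = 2×2.88 m = 5760 mm.
Euler critical load P_cr = π²EI/L_e² = π²×203000×8.585×10^6/5760² = 518500 N.
P_allow = P_cr/n = 518500/2.3 = 225400 N.

P_allow = 225 kN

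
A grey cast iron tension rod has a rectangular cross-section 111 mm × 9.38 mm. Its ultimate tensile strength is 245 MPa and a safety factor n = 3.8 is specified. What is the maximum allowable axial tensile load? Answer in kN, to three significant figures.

σ_allow = 245/3.8 = 64.47 MPa.
A = 111×9.38 = 1041 mm².
F_allow = σ_allow × A = 64.47×1041 = 67130 N.

F_allow = 67.1 kN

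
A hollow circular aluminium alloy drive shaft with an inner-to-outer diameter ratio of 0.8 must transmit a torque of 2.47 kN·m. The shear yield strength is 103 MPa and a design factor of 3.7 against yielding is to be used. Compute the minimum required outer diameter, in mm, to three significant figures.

τ_allow = 103/3.7 = 27.84 MPa.
For a hollow shaft τ = 16T/[πd_o³(1−k⁴)] with k = 0.8, so 1−k⁴ = 0.5904.
d_o³ = 16T/[π τ_allow (1−k⁴)] = 16×2470000/(π×27.84×0.5904) = 765400 mm³.
d_o = 91.47 mm.

d_o = 91.5 mm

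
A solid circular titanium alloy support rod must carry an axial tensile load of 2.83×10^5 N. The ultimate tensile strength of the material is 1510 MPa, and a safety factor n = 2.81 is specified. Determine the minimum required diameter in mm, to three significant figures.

Allowable stress σ_allow = 1510/2.81 = 537.4 MPa.
Required area A = F/σ_allow = 283000/537.4 = 526.6 mm².
A = πd²/4 → d = √(4A/π) = 25.89 mm.

d = 25.9 mm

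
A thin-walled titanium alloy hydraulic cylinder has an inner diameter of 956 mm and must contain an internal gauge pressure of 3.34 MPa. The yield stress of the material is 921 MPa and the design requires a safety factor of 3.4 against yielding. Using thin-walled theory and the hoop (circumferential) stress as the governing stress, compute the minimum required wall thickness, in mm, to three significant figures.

t = 5.89 mm

σ_allow = 921/3.4 = 270.9 MPa.
Hoop stress σ_h = pD/(2t), so t = pD/(2σ_allow) = 3.34×956/(2×270.9) = 5.894 mm.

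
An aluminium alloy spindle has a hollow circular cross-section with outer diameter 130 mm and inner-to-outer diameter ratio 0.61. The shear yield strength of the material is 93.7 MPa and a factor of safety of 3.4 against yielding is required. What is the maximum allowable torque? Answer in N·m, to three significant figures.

τ_allow = 93.7/3.4 = 27.56 MPa.
For a hollow shaft T_allow = τ_allow·πd_o³(1−k⁴)/16 with 1−k⁴ = 0.8615, so πd_o³(1−k⁴)/16 = 371700 mm³.
T_allow = 27.56×371700 = 1.024×10^7 N·mm = 10240 N·m.

T_allow = 10200 N·m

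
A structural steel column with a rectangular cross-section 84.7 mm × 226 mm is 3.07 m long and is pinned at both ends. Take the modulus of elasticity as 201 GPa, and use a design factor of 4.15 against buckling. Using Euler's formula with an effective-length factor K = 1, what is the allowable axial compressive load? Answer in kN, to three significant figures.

P_allow = 580 kN

Buckling occurs about the weak axis: I_min = h·b³/12 = 226×84.7³/12 = 1.144×10^7 mm⁴ (b = 84.7 mm is the smaller dimension).
Effective length L_e = KL = 1×3.07 m = 3070 mm.
Euler critical load P_cr = π²EI/L_e² = π²×201000×1.144×10^7/3070² = 2.409×10^6 N.
P_allow = P_cr/n = 2.409×10^6/4.15 = 580400 N.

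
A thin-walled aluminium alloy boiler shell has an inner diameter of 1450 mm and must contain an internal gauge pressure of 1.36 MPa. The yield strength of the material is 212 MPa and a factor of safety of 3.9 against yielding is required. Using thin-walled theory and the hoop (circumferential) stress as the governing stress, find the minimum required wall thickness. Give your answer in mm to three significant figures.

t = 18.1 mm

σ_allow = 212/3.9 = 54.36 MPa.
Hoop stress σ_h = pD/(2t), so t = pD/(2σ_allow) = 1.36×1450/(2×54.36) = 18.14 mm.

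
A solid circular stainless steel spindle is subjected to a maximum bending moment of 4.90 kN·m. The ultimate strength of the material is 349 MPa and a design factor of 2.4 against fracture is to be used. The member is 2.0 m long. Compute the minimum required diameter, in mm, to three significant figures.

d = 70.0 mm

σ_allow = 349/2.4 = 145.4 MPa.
For a solid circular section σ = 32M/(πd³), so d³ = 32M/(π σ_allow) = 32×4900000/(π×145.4) = 343200 mm³.
d = 70.02 mm.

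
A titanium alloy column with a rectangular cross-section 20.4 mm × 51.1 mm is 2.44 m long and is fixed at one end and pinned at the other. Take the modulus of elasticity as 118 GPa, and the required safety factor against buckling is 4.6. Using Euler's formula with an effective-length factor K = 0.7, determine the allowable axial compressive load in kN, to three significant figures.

Buckling occurs about the weak axis: I_min = h·b³/12 = 51.1×20.4³/12 = 36150 mm⁴ (b = 20.4 mm is the smaller dimension).
Effective length L_e = KL = 0.7×2.44 m = 1708 mm.
Euler critical load P_cr = π²EI/L_e² = π²×118000×36150/1708² = 14430 N.
P_allow = P_cr/n = 14430/4.6 = 3137 N.

P_allow = 3.14 kN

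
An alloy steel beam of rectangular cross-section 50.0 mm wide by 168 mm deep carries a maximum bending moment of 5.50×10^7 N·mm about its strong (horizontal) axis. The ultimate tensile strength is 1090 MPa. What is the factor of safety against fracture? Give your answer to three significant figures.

Section modulus S = bh²/6 = 50.0×168²/6 = 235200 mm³.
σ = M/S = 5.5000×10^7/235200 = 233.8 MPa.
n = 1090/233.8 = 4.661.

n = 4.66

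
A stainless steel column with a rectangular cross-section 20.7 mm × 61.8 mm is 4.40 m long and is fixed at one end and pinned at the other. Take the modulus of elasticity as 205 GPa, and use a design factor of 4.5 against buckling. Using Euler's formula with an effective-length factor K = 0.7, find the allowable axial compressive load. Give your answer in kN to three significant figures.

P_allow = 2.17 kN

Buckling occurs about the weak axis: I_min = h·b³/12 = 61.8×20.7³/12 = 45680 mm⁴ (b = 20.7 mm is the smaller dimension).
Effective length L_e = KL = 0.7×4.40 m = 3080 mm.
Euler critical load P_cr = π²EI/L_e² = π²×205000×45680/3080² = 9743 N.
P_allow = P_cr/n = 9743/4.5 = 2165 N.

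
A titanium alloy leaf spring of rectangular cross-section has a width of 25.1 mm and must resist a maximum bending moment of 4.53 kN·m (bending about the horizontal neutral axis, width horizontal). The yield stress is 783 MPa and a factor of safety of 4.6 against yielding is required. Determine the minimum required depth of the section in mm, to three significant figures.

σ_allow = 783/4.6 = 170.2 MPa.
For a rectangular section σ = 6M/(bh²), so h² = 6M/(b σ_allow) = 6×4530000/(25.1×170.2) = 6362 mm².
h = 79.76 mm.

h = 79.8 mm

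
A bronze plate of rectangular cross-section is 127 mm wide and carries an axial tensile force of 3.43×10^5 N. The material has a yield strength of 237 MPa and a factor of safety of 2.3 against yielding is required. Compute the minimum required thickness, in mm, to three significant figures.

σ_allow = 237/2.3 = 103.0 MPa.
Required area A = F/σ_allow = 343000/103.0 = 3329 mm².
t = A/w = 3329/127 = 26.21 mm.

t = 26.2 mm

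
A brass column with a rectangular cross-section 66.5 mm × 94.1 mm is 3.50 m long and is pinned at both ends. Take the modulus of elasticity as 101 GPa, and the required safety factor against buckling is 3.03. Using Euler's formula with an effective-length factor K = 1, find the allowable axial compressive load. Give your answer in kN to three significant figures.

P_allow = 61.9 kN

Buckling occurs about the weak axis: I_min = h·b³/12 = 94.1×66.5³/12 = 2.306×10^6 mm⁴ (b = 66.5 mm is the smaller dimension).
Effective length L_e = KL = 1×3.50 m = 3500 mm.
Euler critical load P_cr = π²EI/L_e² = π²×101000×2.306×10^6/3500² = 187700 N.
P_allow = P_cr/n = 187700/3.03 = 61930 N.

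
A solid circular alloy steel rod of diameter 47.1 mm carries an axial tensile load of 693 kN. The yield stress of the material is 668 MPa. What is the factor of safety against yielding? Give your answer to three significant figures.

n = 1.68

A = πd²/4 = 1742 mm².
σ = F/A = 693000/1742 = 397.7 MPa.
n = 668/397.7 = 1.679.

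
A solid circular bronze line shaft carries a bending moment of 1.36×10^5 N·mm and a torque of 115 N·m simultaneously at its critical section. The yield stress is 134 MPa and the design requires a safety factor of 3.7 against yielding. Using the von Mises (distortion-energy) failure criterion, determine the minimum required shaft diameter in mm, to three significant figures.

σ_allow = σ_y/n = 134/3.7 = 36.22 MPa.
For a solid shaft σ_b = 32M/(πd³) and τ = 16T/(πd³), so the von Mises stress is σ' = (16/πd³)·√(4M²+3T²).
√(4M²+3T²) = √(4×(136000)² + 3×(115000)²) = 337100 N·mm.
d³ = 16×337100/(π×36.22) = 47410 mm³.
d = 36.19 mm.

d = 36.2 mm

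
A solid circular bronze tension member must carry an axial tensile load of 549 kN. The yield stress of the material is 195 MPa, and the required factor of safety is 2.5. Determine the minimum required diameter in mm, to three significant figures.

Allowable stress σ_allow = 195/2.5 = 78.00 MPa.
Required area A = F/σ_allow = 549000/78.00 = 7038 mm².
A = πd²/4 → d = √(4A/π) = 94.67 mm.

d = 94.7 mm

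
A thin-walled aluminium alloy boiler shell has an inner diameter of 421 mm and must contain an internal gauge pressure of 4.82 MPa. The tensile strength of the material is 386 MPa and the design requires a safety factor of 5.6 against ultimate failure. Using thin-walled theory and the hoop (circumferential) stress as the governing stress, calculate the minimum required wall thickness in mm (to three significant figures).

σ_allow = 386/5.6 = 68.93 MPa.
Hoop stress σ_h = pD/(2t), so t = pD/(2σ_allow) = 4.82×421/(2×68.93) = 14.72 mm.

t = 14.7 mm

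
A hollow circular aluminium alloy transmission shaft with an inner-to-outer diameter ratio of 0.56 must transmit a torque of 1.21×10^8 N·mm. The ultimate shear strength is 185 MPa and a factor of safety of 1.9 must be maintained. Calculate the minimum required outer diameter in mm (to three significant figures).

τ_allow = 185/1.9 = 97.37 MPa.
For a hollow shaft τ = 16T/[πd_o³(1−k⁴)] with k = 0.56, so 1−k⁴ = 0.9017.
d_o³ = 16T/[π τ_allow (1−k⁴)] = 16×1.2100×10^8/(π×97.37×0.9017) = 7.019×10^6 mm³.
d_o = 191.5 mm.

d_o = 191 mm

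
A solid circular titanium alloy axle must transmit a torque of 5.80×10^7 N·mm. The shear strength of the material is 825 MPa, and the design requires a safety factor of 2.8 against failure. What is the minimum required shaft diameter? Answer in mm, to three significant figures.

Allowable shear stress τ_allow = 825/2.8 = 294.6 MPa.
For a solid shaft τ = 16T/(πd³), so d³ = 16T/(π τ_allow) = 16×5.8000×10^7/(π×294.6) = 1.003×10^6 mm³.
d = (1.003×10^6)^(1/3) = 100.1 mm.

d = 100 mm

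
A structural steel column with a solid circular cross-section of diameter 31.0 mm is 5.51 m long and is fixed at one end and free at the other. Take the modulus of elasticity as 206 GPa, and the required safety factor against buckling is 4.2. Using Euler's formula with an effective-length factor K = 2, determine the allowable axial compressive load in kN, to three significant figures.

I = πd⁴/64 = π×31.0⁴/64 = 45330 mm⁴.
Effective length L_e = KL = 2×5.51 m = 11020 mm.
Euler critical load P_cr = π²EI/L_e² = π²×206000×45330/11020² = 759.0 N.
P_allow = P_cr/n = 759.0/4.2 = 180.7 N.

P_allow = 0.181 kN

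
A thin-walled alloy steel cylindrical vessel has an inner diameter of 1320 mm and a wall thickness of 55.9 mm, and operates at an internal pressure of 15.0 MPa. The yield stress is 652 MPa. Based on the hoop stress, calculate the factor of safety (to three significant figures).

n = 3.68

σ_h = pD/(2t) = 15.0×1320/(2×55.9) = 177.1 MPa.
n = 652/177.1 = 3.681.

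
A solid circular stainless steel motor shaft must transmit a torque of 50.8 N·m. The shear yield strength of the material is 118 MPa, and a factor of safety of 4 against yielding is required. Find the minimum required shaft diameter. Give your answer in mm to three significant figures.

Allowable shear stress τ_allow = 118/4 = 29.50 MPa.
For a solid shaft τ = 16T/(πd³), so d³ = 16T/(π τ_allow) = 16×50800/(π×29.50) = 8770 mm³.
d = (8770)^(1/3) = 20.62 mm.

d = 20.6 mm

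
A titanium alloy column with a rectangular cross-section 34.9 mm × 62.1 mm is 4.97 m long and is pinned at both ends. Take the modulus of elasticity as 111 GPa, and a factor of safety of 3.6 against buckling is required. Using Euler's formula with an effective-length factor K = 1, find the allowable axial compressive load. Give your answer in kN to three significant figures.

Buckling occurs about the weak axis: I_min = h·b³/12 = 62.1×34.9³/12 = 220000 mm⁴ (b = 34.9 mm is the smaller dimension).
Effective length L_e = KL = 1×4.97 m = 4970 mm.
Euler critical load P_cr = π²EI/L_e² = π²×111000×220000/4970² = 9757 N.
P_allow = P_cr/n = 9757/3.6 = 2710 N.

P_allow = 2.71 kN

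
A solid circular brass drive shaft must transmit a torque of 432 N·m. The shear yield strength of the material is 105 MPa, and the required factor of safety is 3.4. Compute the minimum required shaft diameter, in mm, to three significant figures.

d = 41.5 mm

Allowable shear stress τ_allow = 105/3.4 = 30.88 MPa.
For a solid shaft τ = 16T/(πd³), so d³ = 16T/(π τ_allow) = 16×432000/(π×30.88) = 71240 mm³.
d = (71240)^(1/3) = 41.46 mm.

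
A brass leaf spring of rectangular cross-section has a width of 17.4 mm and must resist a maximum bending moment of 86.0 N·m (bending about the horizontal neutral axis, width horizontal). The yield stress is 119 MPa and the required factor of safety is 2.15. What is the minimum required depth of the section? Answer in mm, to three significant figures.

h = 23.1 mm

σ_allow = 119/2.15 = 55.35 MPa.
For a rectangular section σ = 6M/(bh²), so h² = 6M/(b σ_allow) = 6×86000/(17.4×55.35) = 535.8 mm².
h = 23.15 mm.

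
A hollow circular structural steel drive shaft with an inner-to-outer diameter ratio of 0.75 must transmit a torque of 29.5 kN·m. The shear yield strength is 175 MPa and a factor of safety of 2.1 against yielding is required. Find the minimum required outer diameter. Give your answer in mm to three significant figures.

d_o = 138 mm

τ_allow = 175/2.1 = 83.33 MPa.
For a hollow shaft τ = 16T/[πd_o³(1−k⁴)] with k = 0.75, so 1−k⁴ = 0.6836.
d_o³ = 16T/[π τ_allow (1−k⁴)] = 16×2.9500×10^7/(π×83.33×0.6836) = 2.637×10^6 mm³.
d_o = 138.2 mm.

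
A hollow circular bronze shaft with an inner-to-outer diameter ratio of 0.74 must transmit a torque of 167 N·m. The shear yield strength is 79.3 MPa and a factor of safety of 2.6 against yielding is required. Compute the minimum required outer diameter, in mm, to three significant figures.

τ_allow = 79.3/2.6 = 30.50 MPa.
For a hollow shaft τ = 16T/[πd_o³(1−k⁴)] with k = 0.74, so 1−k⁴ = 0.7001.
d_o³ = 16T/[π τ_allow (1−k⁴)] = 16×167000/(π×30.50×0.7001) = 39830 mm³.
d_o = 34.15 mm.

d_o = 34.2 mm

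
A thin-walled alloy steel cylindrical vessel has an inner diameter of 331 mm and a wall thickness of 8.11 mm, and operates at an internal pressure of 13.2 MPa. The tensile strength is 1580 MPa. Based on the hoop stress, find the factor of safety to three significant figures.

σ_h = pD/(2t) = 13.2×331/(2×8.11) = 269.4 MPa.
n = 1580/269.4 = 5.866.

n = 5.87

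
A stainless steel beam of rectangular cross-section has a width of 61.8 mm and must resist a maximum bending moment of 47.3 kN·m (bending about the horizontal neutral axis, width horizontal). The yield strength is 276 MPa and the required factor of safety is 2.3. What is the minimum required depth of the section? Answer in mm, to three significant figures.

h = 196 mm

σ_allow = 276/2.3 = 120.0 MPa.
For a rectangular section σ = 6M/(bh²), so h² = 6M/(b σ_allow) = 6×4.7300×10^7/(61.8×120.0) = 38270 mm².
h = 195.6 mm.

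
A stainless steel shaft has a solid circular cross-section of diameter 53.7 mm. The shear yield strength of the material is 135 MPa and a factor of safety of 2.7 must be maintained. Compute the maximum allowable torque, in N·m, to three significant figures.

τ_allow = 135/2.7 = 50.00 MPa.
For a solid shaft T_allow = τ_allow·πd³/16; πd³/16 = π×53.7³/16 = 30410 mm³.
T_allow = 50.00×30410 = 1.520×10^6 N·mm = 1520 N·m.

T_allow = 1520 N·m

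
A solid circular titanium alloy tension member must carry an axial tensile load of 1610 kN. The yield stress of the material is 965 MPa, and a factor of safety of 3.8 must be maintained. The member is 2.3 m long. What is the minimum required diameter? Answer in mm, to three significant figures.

Allowable stress σ_allow = 965/3.8 = 253.9 MPa.
Required area A = F/σ_allow = 1610000/253.9 = 6340 mm².
A = πd²/4 → d = √(4A/π) = 89.85 mm.

d = 89.8 mm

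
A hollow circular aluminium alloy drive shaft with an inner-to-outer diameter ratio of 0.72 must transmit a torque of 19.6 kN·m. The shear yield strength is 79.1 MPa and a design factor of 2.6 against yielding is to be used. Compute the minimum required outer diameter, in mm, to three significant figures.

d_o = 165 mm

τ_allow = 79.1/2.6 = 30.42 MPa.
For a hollow shaft τ = 16T/[πd_o³(1−k⁴)] with k = 0.72, so 1−k⁴ = 0.7313.
d_o³ = 16T/[π τ_allow (1−k⁴)] = 16×1.9600×10^7/(π×30.42×0.7313) = 4.487×10^6 mm³.
d_o = 164.9 mm.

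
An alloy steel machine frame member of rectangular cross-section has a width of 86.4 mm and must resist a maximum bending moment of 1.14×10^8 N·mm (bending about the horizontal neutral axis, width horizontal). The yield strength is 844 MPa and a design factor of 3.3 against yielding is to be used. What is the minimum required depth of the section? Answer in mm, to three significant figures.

σ_allow = 844/3.3 = 255.8 MPa.
For a rectangular section σ = 6M/(bh²), so h² = 6M/(b σ_allow) = 6×1.1400×10^8/(86.4×255.8) = 30950 mm².
h = 175.9 mm.

h = 176 mm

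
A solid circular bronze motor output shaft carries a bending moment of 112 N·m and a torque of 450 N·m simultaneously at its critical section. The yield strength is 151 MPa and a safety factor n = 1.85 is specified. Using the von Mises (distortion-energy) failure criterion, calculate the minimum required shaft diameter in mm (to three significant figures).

σ_allow = σ_y/n = 151/1.85 = 81.62 MPa.
For a solid shaft σ_b = 32M/(πd³) and τ = 16T/(πd³), so the von Mises stress is σ' = (16/πd³)·√(4M²+3T²).
√(4M²+3T²) = √(4×(112000)² + 3×(450000)²) = 811000 N·mm.
d³ = 16×811000/(π×81.62) = 50600 mm³.
d = 36.99 mm.

d = 37.0 mm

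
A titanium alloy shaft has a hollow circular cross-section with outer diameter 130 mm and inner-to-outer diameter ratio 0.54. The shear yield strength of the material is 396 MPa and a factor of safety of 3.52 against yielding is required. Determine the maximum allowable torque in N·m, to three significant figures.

τ_allow = 396/3.52 = 112.5 MPa.
For a hollow shaft T_allow = τ_allow·πd_o³(1−k⁴)/16 with 1−k⁴ = 0.9150, so πd_o³(1−k⁴)/16 = 394700 mm³.
T_allow = 112.5×394700 = 4.440×10^7 N·mm = 44400 N·m.

T_allow = 44400 N·m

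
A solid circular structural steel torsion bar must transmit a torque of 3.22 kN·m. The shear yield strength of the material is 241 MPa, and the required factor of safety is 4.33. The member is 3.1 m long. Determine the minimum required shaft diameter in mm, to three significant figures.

Allowable shear stress τ_allow = 241/4.33 = 55.66 MPa.
For a solid shaft τ = 16T/(πd³), so d³ = 16T/(π τ_allow) = 16×3220000/(π×55.66) = 294600 mm³.
d = (294600)^(1/3) = 66.54 mm.

d = 66.5 mm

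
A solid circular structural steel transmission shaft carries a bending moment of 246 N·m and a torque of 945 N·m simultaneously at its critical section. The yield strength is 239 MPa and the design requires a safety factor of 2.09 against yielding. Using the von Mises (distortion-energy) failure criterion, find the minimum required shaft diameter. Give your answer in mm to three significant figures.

σ_allow = σ_y/n = 239/2.09 = 114.4 MPa.
For a solid shaft σ_b = 32M/(πd³) and τ = 16T/(πd³), so the von Mises stress is σ' = (16/πd³)·√(4M²+3T²).
√(4M²+3T²) = √(4×(246000)² + 3×(945000)²) = 1.709×10^6 N·mm.
d³ = 16×1.709×10^6/(π×114.4) = 76120 mm³.
d = 42.38 mm.

d = 42.4 mm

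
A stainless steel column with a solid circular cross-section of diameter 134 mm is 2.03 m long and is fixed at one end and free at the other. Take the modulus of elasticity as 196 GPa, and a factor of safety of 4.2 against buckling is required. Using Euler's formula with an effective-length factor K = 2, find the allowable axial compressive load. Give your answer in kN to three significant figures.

P_allow = 442 kN

I = πd⁴/64 = π×134⁴/64 = 1.583×10^7 mm⁴.
Effective length L_e = KL = 2×2.03 m = 4060 mm.
Euler critical load P_cr = π²EI/L_e² = π²×196000×1.583×10^7/4060² = 1.857×10^6 N.
P_allow = P_cr/n = 1.857×10^6/4.2 = 442200 N.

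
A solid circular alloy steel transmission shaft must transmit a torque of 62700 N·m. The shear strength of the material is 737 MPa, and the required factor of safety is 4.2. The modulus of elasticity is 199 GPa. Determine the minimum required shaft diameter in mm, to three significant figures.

Allowable shear stress τ_allow = 737/4.2 = 175.5 MPa.
For a solid shaft τ = 16T/(πd³), so d³ = 16T/(π τ_allow) = 16×6.2700×10^7/(π×175.5) = 1.820×10^6 mm³.
d = (1.820×10^6)^(1/3) = 122.1 mm.

d = 122 mm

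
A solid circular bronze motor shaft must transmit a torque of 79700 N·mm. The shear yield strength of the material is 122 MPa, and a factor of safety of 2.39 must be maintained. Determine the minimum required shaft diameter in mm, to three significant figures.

Allowable shear stress τ_allow = 122/2.39 = 51.05 MPa.
For a solid shaft τ = 16T/(πd³), so d³ = 16T/(π τ_allow) = 16×79700/(π×51.05) = 7952 mm³.
d = (7952)^(1/3) = 19.96 mm.

d = 20.0 mm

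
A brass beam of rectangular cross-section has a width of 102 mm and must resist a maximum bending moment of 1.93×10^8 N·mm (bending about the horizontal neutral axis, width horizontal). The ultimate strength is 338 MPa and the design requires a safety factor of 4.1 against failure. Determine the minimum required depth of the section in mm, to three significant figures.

h = 371 mm

σ_allow = 338/4.1 = 82.44 MPa.
For a rectangular section σ = 6M/(bh²), so h² = 6M/(b σ_allow) = 6×1.9300×10^8/(102×82.44) = 137700 mm².
h = 371.1 mm.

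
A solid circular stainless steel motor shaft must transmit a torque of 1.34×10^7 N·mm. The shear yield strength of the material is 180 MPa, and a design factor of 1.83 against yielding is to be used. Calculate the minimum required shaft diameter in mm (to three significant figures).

d = 88.5 mm

Allowable shear stress τ_allow = 180/1.83 = 98.36 MPa.
For a solid shaft τ = 16T/(πd³), so d³ = 16T/(π τ_allow) = 16×1.3400×10^7/(π×98.36) = 693800 mm³.
d = (693800)^(1/3) = 88.53 mm.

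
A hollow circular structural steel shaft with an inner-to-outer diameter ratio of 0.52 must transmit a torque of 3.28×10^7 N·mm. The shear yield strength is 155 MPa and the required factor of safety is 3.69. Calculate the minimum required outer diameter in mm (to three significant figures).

d_o = 162 mm

τ_allow = 155/3.69 = 42.01 MPa.
For a hollow shaft τ = 16T/[πd_o³(1−k⁴)] with k = 0.52, so 1−k⁴ = 0.9269.
d_o³ = 16T/[π τ_allow (1−k⁴)] = 16×3.2800×10^7/(π×42.01×0.9269) = 4.291×10^6 mm³.
d_o = 162.5 mm.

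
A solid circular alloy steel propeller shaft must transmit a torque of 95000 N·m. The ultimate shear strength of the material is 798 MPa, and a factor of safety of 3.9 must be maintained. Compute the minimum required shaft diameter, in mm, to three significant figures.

Allowable shear stress τ_allow = 798/3.9 = 204.6 MPa.
For a solid shaft τ = 16T/(πd³), so d³ = 16T/(π τ_allow) = 16×9.5000×10^7/(π×204.6) = 2.365×10^6 mm³.
d = (2.365×10^6)^(1/3) = 133.2 mm.

d = 133 mm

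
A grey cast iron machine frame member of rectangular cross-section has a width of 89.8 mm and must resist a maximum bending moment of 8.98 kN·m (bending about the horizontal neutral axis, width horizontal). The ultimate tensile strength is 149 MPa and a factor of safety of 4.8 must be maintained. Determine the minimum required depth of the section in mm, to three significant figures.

h = 139 mm

σ_allow = 149/4.8 = 31.04 MPa.
For a rectangular section σ = 6M/(bh²), so h² = 6M/(b σ_allow) = 6×8980000/(89.8×31.04) = 19330 mm².
h = 139.0 mm.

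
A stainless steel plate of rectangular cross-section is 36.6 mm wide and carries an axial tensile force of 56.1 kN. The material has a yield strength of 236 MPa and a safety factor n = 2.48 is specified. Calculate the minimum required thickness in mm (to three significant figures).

σ_allow = 236/2.48 = 95.16 MPa.
Required area A = F/σ_allow = 56100/95.16 = 589.5 mm².
t = A/w = 589.5/36.6 = 16.11 mm.

t = 16.1 mm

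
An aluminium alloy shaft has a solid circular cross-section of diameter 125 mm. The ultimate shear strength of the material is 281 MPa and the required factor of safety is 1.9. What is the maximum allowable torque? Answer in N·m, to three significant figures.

T_allow = 56700 N·m

τ_allow = 281/1.9 = 147.9 MPa.
For a solid shaft T_allow = τ_allow·πd³/16; πd³/16 = π×125³/16 = 383500 mm³.
T_allow = 147.9×383500 = 5.672×10^7 N·mm = 56720 N·m.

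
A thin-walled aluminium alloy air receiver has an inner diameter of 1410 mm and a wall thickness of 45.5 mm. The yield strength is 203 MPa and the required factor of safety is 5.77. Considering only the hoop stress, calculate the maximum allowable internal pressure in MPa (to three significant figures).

p_allow = 2.27 MPa

σ_allow = 203/5.77 = 35.18 MPa.
σ_h = pD/(2t) → p_allow = 2σ_allow t/D = 2×35.18×45.5/1410 = 2.271 MPa.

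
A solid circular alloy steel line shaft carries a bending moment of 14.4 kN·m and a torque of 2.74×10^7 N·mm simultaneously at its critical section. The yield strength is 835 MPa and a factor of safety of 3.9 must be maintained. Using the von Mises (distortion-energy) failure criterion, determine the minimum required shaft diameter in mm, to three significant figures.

σ_allow = σ_y/n = 835/3.9 = 214.1 MPa.
For a solid shaft σ_b = 32M/(πd³) and τ = 16T/(πd³), so the von Mises stress is σ' = (16/πd³)·√(4M²+3T²).
√(4M²+3T²) = √(4×(1.440×10^7)² + 3×(2.740×10^7)²) = 5.551×10^7 N·mm.
d³ = 16×5.551×10^7/(π×214.1) = 1.321×10^6 mm³.
d = 109.7 mm.

d = 110 mm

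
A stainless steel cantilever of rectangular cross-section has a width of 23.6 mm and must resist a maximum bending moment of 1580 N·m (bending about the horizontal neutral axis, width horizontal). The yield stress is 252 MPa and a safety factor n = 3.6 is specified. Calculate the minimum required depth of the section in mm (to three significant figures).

h = 75.8 mm

σ_allow = 252/3.6 = 70.00 MPa.
For a rectangular section σ = 6M/(bh²), so h² = 6M/(b σ_allow) = 6×1580000/(23.6×70.00) = 5738 mm².
h = 75.75 mm.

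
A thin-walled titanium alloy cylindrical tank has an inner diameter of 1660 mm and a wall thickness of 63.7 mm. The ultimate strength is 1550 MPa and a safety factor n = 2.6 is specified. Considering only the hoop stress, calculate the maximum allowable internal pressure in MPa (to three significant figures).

p_allow = 45.8 MPa

σ_allow = 1550/2.6 = 596.2 MPa.
σ_h = pD/(2t) → p_allow = 2σ_allow t/D = 2×596.2×63.7/1660 = 45.75 MPa.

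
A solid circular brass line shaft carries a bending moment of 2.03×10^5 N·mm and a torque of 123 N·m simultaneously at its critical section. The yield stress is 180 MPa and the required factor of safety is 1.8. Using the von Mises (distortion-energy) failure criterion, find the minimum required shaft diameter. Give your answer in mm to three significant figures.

σ_allow = σ_y/n = 180/1.8 = 100.0 MPa.
For a solid shaft σ_b = 32M/(πd³) and τ = 16T/(πd³), so the von Mises stress is σ' = (16/πd³)·√(4M²+3T²).
√(4M²+3T²) = √(4×(203000)² + 3×(123000)²) = 458500 N·mm.
d³ = 16×458500/(π×100.0) = 23350 mm³.
d = 28.58 mm.

d = 28.6 mm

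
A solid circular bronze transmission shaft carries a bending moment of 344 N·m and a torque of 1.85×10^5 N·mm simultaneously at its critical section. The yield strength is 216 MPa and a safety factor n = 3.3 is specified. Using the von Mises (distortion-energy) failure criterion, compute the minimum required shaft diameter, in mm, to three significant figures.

d = 38.9 mm

σ_allow = σ_y/n = 216/3.3 = 65.45 MPa.
For a solid shaft σ_b = 32M/(πd³) and τ = 16T/(πd³), so the von Mises stress is σ' = (16/πd³)·√(4M²+3T²).
√(4M²+3T²) = √(4×(344000)² + 3×(185000)²) = 759000 N·mm.
d³ = 16×759000/(π×65.45) = 59050 mm³.
d = 38.94 mm.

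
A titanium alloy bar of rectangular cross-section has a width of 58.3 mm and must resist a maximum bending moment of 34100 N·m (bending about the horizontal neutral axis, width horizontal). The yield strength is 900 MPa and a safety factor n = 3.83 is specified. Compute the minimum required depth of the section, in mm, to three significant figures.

σ_allow = 900/3.83 = 235.0 MPa.
For a rectangular section σ = 6M/(bh²), so h² = 6M/(b σ_allow) = 6×3.4100×10^7/(58.3×235.0) = 14930 mm².
h = 122.2 mm.

h = 122 mm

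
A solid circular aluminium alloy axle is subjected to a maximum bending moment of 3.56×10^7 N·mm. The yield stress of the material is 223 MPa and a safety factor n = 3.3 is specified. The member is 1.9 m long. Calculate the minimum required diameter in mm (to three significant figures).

d = 175 mm

σ_allow = 223/3.3 = 67.58 MPa.
For a solid circular section σ = 32M/(πd³), so d³ = 32M/(π σ_allow) = 32×3.5600×10^7/(π×67.58) = 5.366×10^6 mm³.
d = 175.1 mm.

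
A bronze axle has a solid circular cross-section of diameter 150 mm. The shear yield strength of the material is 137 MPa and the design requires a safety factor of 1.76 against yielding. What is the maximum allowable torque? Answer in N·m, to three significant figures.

T_allow = 51600 N·m

τ_allow = 137/1.76 = 77.84 MPa.
For a solid shaft T_allow = τ_allow·πd³/16; πd³/16 = π×150³/16 = 662700 mm³.
T_allow = 77.84×662700 = 5.158×10^7 N·mm = 51580 N·m.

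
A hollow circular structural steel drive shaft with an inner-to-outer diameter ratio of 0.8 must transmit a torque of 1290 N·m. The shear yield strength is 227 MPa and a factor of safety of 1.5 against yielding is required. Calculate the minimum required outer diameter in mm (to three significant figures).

τ_allow = 227/1.5 = 151.3 MPa.
For a hollow shaft τ = 16T/[πd_o³(1−k⁴)] with k = 0.8, so 1−k⁴ = 0.5904.
d_o³ = 16T/[π τ_allow (1−k⁴)] = 16×1290000/(π×151.3×0.5904) = 73530 mm³.
d_o = 41.89 mm.

d_o = 41.9 mm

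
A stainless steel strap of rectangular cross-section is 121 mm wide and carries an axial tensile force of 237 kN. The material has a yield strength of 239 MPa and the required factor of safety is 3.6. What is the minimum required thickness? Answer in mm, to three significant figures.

t = 29.5 mm

σ_allow = 239/3.6 = 66.39 MPa.
Required area A = F/σ_allow = 237000/66.39 = 3570 mm².
t = A/w = 3570/121 = 29.50 mm.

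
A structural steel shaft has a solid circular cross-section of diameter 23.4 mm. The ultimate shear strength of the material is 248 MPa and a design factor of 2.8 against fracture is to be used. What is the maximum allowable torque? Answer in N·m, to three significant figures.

τ_allow = 248/2.8 = 88.57 MPa.
For a solid shaft T_allow = τ_allow·πd³/16; πd³/16 = π×23.4³/16 = 2516 mm³.
T_allow = 88.57×2516 = 222800 N·mm = 222.8 N·m.

T_allow = 223 N·m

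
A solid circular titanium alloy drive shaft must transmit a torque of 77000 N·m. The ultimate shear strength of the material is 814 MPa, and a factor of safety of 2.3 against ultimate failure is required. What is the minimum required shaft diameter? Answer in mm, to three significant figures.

Allowable shear stress τ_allow = 814/2.3 = 353.9 MPa.
For a solid shaft τ = 16T/(πd³), so d³ = 16T/(π τ_allow) = 16×7.7000×10^7/(π×353.9) = 1.108×10^6 mm³.
d = (1.108×10^6)^(1/3) = 103.5 mm.

d = 103 mm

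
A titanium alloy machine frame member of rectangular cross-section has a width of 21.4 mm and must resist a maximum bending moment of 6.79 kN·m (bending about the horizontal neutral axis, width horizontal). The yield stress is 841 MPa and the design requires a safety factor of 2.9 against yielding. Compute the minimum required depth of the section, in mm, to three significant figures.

h = 81.0 mm

σ_allow = 841/2.9 = 290.0 MPa.
For a rectangular section σ = 6M/(bh²), so h² = 6M/(b σ_allow) = 6×6790000/(21.4×290.0) = 6565 mm².
h = 81.02 mm.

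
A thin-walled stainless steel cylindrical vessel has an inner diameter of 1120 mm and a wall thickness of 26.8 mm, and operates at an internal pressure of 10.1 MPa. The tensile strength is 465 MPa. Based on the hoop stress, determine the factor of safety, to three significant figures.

σ_h = pD/(2t) = 10.1×1120/(2×26.8) = 211.0 MPa.
n = 465/211.0 = 2.203.

n = 2.20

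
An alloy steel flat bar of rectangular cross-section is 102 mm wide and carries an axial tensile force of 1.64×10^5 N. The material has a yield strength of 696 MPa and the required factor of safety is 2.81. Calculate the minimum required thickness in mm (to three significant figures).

σ_allow = 696/2.81 = 247.7 MPa.
Required area A = F/σ_allow = 164000/247.7 = 662.1 mm².
t = A/w = 662.1/102 = 6.491 mm.

t = 6.49 mm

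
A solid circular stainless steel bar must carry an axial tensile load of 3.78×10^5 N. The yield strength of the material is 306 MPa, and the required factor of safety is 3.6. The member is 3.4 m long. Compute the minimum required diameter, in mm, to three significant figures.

Allowable stress σ_allow = 306/3.6 = 85.00 MPa.
Required area A = F/σ_allow = 378000/85.00 = 4447 mm².
A = πd²/4 → d = √(4A/π) = 75.25 mm.

d = 75.2 mm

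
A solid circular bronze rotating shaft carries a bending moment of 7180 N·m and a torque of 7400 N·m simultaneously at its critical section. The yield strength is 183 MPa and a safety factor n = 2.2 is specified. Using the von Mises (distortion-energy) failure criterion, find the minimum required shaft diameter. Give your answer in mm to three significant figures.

d = 106 mm

σ_allow = σ_y/n = 183/2.2 = 83.18 MPa.
For a solid shaft σ_b = 32M/(πd³) and τ = 16T/(πd³), so the von Mises stress is σ' = (16/πd³)·√(4M²+3T²).
√(4M²+3T²) = √(4×(7.180×10^6)² + 3×(7.400×10^6)²) = 1.925×10^7 N·mm.
d³ = 16×1.925×10^7/(π×83.18) = 1.179×10^6 mm³.
d = 105.6 mm.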